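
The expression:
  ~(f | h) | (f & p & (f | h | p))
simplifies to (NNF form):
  (f & p) | (~f & ~h)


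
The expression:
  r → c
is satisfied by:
  {c: True, r: False}
  {r: False, c: False}
  {r: True, c: True}


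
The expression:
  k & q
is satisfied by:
  {q: True, k: True}


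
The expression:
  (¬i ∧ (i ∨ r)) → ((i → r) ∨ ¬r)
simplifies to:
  True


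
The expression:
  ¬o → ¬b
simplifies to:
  o ∨ ¬b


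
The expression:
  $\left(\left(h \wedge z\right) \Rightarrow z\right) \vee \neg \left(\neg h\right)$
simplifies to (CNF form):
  $\text{True}$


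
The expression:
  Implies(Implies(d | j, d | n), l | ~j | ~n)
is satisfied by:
  {l: True, n: False, j: False}
  {l: False, n: False, j: False}
  {j: True, l: True, n: False}
  {j: True, l: False, n: False}
  {n: True, l: True, j: False}
  {n: True, l: False, j: False}
  {n: True, j: True, l: True}


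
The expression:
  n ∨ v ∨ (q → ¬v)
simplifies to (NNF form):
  True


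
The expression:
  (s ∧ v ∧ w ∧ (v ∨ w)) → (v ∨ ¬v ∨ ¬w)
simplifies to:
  True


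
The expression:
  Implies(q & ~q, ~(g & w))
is always true.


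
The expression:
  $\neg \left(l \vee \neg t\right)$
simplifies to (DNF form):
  $t \wedge \neg l$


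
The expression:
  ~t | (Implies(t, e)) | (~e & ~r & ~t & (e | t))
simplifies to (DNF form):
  e | ~t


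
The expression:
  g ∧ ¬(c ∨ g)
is never true.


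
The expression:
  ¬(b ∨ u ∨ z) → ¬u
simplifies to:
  True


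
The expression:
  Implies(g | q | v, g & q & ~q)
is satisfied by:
  {q: False, v: False, g: False}


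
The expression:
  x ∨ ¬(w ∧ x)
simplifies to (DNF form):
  True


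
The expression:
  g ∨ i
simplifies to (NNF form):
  g ∨ i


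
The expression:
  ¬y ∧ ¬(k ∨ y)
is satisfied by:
  {y: False, k: False}


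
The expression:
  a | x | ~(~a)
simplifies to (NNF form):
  a | x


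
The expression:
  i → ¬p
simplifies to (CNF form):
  ¬i ∨ ¬p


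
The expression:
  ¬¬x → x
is always true.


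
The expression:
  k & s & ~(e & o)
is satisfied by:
  {s: True, k: True, e: False, o: False}
  {s: True, o: True, k: True, e: False}
  {s: True, e: True, k: True, o: False}


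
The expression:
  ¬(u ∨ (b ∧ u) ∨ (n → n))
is never true.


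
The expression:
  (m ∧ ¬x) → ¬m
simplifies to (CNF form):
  x ∨ ¬m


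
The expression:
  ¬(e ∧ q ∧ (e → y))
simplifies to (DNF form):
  ¬e ∨ ¬q ∨ ¬y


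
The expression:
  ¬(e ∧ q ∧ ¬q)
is always true.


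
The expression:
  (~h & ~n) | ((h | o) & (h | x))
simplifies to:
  h | ~n | (o & x)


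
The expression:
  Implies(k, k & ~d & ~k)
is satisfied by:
  {k: False}


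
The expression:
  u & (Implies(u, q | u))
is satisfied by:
  {u: True}


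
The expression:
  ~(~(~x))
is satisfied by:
  {x: False}


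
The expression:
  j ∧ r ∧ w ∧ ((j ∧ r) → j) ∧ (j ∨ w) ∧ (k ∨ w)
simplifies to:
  j ∧ r ∧ w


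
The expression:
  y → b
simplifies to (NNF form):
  b ∨ ¬y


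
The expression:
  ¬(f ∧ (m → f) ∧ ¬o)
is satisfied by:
  {o: True, f: False}
  {f: False, o: False}
  {f: True, o: True}


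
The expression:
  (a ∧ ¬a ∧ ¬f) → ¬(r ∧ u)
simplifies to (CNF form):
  True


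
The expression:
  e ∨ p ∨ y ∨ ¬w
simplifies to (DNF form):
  e ∨ p ∨ y ∨ ¬w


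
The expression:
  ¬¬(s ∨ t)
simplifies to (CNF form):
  s ∨ t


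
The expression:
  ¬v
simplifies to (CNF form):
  ¬v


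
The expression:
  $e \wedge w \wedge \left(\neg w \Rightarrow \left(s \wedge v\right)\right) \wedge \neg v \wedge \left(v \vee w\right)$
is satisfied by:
  {e: True, w: True, v: False}


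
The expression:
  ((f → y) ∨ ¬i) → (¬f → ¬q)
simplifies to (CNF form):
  f ∨ ¬q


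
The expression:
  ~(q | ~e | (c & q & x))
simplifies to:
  e & ~q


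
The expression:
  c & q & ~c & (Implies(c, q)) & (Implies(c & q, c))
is never true.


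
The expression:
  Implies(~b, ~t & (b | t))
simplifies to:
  b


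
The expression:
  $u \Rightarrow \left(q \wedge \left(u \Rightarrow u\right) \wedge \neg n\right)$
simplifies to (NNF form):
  $\left(q \wedge \neg n\right) \vee \neg u$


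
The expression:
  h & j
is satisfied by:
  {h: True, j: True}


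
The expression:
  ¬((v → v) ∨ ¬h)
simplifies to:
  False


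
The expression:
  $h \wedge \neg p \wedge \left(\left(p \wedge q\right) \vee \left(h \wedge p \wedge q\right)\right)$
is never true.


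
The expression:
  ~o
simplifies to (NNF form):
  ~o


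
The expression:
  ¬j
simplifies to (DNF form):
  ¬j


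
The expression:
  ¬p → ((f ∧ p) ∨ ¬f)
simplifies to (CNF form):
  p ∨ ¬f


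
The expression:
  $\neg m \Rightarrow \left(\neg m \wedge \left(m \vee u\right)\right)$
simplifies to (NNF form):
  $m \vee u$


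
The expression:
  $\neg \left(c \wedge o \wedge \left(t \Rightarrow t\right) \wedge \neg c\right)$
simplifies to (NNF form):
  $\text{True}$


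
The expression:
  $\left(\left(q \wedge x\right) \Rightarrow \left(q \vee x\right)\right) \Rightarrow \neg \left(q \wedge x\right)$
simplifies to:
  $\neg q \vee \neg x$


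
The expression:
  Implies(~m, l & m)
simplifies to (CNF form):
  m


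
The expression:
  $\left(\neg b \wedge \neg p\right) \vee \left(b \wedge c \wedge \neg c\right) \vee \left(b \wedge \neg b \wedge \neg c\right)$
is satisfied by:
  {p: False, b: False}


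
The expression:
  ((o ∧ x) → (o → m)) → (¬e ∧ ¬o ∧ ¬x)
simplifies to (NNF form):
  (o ∨ ¬e) ∧ (o ∨ ¬x) ∧ (x ∨ ¬o) ∧ (¬m ∨ ¬x)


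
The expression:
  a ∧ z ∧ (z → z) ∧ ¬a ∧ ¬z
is never true.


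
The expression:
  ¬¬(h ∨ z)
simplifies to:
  h ∨ z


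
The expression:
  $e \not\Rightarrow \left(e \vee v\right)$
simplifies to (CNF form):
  $\text{False}$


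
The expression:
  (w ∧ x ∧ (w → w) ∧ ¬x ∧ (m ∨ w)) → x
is always true.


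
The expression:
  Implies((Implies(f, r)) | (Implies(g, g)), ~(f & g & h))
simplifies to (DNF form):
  ~f | ~g | ~h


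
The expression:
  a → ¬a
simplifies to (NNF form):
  ¬a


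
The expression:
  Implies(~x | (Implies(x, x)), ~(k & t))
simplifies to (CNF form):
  ~k | ~t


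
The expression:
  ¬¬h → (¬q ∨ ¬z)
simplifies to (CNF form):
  ¬h ∨ ¬q ∨ ¬z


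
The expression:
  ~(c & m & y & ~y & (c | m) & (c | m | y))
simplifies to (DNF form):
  True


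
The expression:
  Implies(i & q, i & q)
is always true.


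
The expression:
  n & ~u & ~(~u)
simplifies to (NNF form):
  False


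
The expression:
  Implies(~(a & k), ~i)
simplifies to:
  ~i | (a & k)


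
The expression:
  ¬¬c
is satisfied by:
  {c: True}


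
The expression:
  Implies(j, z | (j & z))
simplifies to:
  z | ~j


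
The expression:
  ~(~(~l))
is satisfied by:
  {l: False}


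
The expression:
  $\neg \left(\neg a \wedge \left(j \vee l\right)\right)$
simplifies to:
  $a \vee \left(\neg j \wedge \neg l\right)$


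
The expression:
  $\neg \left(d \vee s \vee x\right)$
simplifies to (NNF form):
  $\neg d \wedge \neg s \wedge \neg x$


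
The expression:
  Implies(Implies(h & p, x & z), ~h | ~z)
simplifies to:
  ~h | ~z | (p & ~x)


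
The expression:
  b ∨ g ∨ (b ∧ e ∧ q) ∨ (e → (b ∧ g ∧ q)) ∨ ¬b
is always true.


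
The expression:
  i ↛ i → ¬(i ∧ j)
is always true.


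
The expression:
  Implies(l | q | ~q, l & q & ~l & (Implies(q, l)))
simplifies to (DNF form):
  False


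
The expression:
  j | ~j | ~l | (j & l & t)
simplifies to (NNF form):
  True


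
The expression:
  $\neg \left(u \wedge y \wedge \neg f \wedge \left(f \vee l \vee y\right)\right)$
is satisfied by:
  {f: True, u: False, y: False}
  {f: False, u: False, y: False}
  {y: True, f: True, u: False}
  {y: True, f: False, u: False}
  {u: True, f: True, y: False}
  {u: True, f: False, y: False}
  {u: True, y: True, f: True}


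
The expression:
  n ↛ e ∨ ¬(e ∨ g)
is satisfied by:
  {n: True, e: False, g: False}
  {e: False, g: False, n: False}
  {n: True, g: True, e: False}


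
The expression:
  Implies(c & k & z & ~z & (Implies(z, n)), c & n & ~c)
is always true.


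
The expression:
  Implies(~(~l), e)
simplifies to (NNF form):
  e | ~l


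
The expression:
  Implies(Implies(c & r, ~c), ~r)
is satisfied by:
  {c: True, r: False}
  {r: False, c: False}
  {r: True, c: True}


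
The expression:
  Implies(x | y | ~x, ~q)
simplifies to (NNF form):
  ~q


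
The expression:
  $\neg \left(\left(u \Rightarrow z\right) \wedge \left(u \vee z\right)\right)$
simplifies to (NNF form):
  $\neg z$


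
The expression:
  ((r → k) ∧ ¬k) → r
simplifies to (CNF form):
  k ∨ r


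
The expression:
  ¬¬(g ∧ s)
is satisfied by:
  {s: True, g: True}


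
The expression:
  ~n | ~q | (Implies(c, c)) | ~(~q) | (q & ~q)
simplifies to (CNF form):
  True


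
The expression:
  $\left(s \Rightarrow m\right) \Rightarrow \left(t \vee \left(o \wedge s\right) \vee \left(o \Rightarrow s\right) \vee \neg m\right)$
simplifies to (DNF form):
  $s \vee t \vee \neg m \vee \neg o$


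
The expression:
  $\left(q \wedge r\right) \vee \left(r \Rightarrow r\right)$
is always true.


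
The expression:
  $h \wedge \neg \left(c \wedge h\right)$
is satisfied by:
  {h: True, c: False}


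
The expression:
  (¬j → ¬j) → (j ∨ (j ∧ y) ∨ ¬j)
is always true.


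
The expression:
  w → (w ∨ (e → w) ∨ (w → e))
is always true.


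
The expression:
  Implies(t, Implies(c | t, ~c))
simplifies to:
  ~c | ~t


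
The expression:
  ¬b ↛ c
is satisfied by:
  {c: True, b: False}
  {b: False, c: False}
  {b: True, c: True}


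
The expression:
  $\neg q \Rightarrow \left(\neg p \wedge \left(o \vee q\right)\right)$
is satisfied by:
  {q: True, o: True, p: False}
  {q: True, o: False, p: False}
  {q: True, p: True, o: True}
  {q: True, p: True, o: False}
  {o: True, p: False, q: False}


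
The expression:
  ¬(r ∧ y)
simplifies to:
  ¬r ∨ ¬y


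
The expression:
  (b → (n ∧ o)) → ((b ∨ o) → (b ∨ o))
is always true.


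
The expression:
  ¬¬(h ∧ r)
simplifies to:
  h ∧ r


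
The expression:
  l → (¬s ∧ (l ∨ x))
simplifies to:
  ¬l ∨ ¬s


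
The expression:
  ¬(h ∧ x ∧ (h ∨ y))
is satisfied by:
  {h: False, x: False}
  {x: True, h: False}
  {h: True, x: False}


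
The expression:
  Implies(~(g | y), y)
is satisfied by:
  {y: True, g: True}
  {y: True, g: False}
  {g: True, y: False}


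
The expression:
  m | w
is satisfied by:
  {m: True, w: True}
  {m: True, w: False}
  {w: True, m: False}


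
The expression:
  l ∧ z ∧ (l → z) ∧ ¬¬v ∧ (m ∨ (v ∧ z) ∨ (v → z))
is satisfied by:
  {z: True, v: True, l: True}


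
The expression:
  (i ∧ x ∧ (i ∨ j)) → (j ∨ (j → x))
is always true.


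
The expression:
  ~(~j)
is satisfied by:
  {j: True}


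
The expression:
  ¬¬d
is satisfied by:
  {d: True}


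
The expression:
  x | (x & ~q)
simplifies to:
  x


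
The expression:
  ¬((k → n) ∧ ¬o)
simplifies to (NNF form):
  o ∨ (k ∧ ¬n)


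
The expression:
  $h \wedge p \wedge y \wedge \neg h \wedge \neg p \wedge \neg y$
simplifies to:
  $\text{False}$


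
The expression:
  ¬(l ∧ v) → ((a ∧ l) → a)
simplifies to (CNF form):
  True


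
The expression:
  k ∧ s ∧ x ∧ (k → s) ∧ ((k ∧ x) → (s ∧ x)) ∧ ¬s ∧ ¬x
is never true.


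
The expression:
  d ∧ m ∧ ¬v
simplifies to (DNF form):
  d ∧ m ∧ ¬v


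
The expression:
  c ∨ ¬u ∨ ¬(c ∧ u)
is always true.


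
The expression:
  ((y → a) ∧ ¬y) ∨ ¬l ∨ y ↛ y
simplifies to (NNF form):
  ¬l ∨ ¬y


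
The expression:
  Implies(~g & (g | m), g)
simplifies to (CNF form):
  g | ~m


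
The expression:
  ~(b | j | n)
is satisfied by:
  {n: False, j: False, b: False}


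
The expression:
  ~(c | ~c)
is never true.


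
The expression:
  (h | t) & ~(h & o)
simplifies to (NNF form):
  (h & ~o) | (t & ~h)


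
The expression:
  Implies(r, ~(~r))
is always true.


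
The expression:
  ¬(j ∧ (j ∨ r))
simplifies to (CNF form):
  ¬j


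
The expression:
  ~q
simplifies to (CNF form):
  ~q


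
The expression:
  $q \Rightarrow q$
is always true.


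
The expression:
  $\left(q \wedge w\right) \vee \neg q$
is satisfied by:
  {w: True, q: False}
  {q: False, w: False}
  {q: True, w: True}


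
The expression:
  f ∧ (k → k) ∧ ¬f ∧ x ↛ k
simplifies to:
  False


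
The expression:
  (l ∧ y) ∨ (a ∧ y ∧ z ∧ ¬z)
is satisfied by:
  {y: True, l: True}


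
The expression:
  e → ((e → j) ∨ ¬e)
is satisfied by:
  {j: True, e: False}
  {e: False, j: False}
  {e: True, j: True}


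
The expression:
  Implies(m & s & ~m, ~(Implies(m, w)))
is always true.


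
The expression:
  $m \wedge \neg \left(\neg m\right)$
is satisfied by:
  {m: True}


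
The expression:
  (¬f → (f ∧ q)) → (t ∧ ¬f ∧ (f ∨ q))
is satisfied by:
  {f: False}


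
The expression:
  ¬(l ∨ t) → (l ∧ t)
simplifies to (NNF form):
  l ∨ t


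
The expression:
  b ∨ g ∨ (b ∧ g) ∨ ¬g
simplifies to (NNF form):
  True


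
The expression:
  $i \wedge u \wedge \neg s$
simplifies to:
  $i \wedge u \wedge \neg s$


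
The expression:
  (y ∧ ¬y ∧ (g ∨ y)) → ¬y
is always true.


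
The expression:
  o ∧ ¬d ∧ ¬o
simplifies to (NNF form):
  False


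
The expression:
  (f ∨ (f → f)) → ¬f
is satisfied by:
  {f: False}


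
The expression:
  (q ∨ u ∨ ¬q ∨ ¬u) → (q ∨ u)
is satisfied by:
  {q: True, u: True}
  {q: True, u: False}
  {u: True, q: False}


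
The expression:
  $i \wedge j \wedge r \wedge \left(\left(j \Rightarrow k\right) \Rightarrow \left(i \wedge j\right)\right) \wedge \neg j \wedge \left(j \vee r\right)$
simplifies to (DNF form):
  $\text{False}$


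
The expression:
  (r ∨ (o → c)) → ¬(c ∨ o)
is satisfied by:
  {o: False, c: False, r: False}
  {r: True, o: False, c: False}
  {o: True, r: False, c: False}


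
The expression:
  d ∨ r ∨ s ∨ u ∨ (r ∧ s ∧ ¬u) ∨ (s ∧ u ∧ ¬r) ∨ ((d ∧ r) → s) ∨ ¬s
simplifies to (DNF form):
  True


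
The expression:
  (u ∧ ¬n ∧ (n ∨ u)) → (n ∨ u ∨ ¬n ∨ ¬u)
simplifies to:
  True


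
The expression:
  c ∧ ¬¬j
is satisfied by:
  {c: True, j: True}


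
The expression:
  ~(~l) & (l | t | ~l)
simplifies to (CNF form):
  l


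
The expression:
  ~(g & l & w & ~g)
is always true.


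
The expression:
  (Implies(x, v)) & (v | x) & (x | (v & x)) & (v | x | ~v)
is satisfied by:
  {x: True, v: True}


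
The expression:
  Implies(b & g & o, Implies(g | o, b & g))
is always true.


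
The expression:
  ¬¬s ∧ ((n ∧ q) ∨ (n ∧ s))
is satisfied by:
  {s: True, n: True}


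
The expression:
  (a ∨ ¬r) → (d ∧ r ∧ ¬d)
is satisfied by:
  {r: True, a: False}


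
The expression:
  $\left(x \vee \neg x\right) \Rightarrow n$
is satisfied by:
  {n: True}


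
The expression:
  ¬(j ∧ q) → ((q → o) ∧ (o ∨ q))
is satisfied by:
  {o: True, j: True, q: True}
  {o: True, j: True, q: False}
  {o: True, q: True, j: False}
  {o: True, q: False, j: False}
  {j: True, q: True, o: False}


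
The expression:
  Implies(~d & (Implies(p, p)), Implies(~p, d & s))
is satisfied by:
  {d: True, p: True}
  {d: True, p: False}
  {p: True, d: False}


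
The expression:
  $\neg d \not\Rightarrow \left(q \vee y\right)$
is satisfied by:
  {q: False, y: False, d: False}


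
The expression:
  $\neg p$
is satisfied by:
  {p: False}


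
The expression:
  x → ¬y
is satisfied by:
  {y: False, x: False}
  {x: True, y: False}
  {y: True, x: False}


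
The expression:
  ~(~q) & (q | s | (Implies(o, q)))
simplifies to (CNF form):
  q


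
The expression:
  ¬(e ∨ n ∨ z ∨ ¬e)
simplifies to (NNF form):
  False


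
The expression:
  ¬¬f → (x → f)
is always true.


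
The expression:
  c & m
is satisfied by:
  {c: True, m: True}


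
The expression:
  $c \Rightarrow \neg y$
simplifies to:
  $\neg c \vee \neg y$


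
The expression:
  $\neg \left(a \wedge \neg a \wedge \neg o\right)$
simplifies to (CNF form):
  $\text{True}$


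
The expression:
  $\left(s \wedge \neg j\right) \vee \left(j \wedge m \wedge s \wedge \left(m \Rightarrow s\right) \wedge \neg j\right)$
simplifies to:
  $s \wedge \neg j$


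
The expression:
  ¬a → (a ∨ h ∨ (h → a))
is always true.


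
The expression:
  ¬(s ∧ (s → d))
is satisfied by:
  {s: False, d: False}
  {d: True, s: False}
  {s: True, d: False}


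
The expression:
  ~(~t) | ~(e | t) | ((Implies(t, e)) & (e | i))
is always true.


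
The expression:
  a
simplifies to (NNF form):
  a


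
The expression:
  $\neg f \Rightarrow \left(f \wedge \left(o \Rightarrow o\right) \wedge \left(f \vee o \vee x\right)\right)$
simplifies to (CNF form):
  $f$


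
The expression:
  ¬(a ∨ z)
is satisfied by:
  {z: False, a: False}


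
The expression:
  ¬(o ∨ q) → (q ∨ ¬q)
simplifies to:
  True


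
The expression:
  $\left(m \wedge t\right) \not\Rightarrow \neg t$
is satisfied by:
  {t: True, m: True}


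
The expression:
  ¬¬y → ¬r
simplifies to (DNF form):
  ¬r ∨ ¬y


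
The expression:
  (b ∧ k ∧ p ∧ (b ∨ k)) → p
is always true.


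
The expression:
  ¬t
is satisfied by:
  {t: False}


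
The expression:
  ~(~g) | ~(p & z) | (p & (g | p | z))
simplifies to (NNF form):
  True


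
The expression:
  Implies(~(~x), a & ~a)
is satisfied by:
  {x: False}


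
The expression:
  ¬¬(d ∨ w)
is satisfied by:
  {d: True, w: True}
  {d: True, w: False}
  {w: True, d: False}


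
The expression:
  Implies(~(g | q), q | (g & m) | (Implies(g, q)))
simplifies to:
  True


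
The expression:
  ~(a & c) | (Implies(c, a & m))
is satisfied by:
  {m: True, c: False, a: False}
  {c: False, a: False, m: False}
  {a: True, m: True, c: False}
  {a: True, c: False, m: False}
  {m: True, c: True, a: False}
  {c: True, m: False, a: False}
  {a: True, c: True, m: True}


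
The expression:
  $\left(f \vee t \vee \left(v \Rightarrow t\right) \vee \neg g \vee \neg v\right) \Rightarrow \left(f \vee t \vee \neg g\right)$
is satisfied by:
  {t: True, v: True, f: True, g: False}
  {t: True, v: True, f: False, g: False}
  {t: True, f: True, v: False, g: False}
  {t: True, f: False, v: False, g: False}
  {v: True, f: True, t: False, g: False}
  {v: True, f: False, t: False, g: False}
  {f: True, t: False, v: False, g: False}
  {f: False, t: False, v: False, g: False}
  {g: True, t: True, v: True, f: True}
  {g: True, t: True, v: True, f: False}
  {g: True, t: True, f: True, v: False}
  {g: True, t: True, f: False, v: False}
  {g: True, v: True, f: True, t: False}
  {g: True, v: True, f: False, t: False}
  {g: True, f: True, v: False, t: False}


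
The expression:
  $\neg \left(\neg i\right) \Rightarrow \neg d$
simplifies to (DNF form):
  $\neg d \vee \neg i$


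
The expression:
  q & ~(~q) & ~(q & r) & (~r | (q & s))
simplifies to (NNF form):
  q & ~r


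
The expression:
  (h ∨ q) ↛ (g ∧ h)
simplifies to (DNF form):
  (h ∧ ¬g) ∨ (q ∧ ¬h)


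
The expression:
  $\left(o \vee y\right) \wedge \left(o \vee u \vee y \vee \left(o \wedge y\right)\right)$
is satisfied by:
  {y: True, o: True}
  {y: True, o: False}
  {o: True, y: False}


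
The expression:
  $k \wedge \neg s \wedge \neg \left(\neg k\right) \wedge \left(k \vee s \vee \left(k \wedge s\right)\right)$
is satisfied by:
  {k: True, s: False}


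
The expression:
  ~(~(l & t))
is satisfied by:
  {t: True, l: True}


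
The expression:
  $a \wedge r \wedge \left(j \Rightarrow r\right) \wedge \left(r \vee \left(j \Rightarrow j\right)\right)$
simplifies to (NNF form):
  $a \wedge r$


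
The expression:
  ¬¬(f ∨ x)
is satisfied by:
  {x: True, f: True}
  {x: True, f: False}
  {f: True, x: False}


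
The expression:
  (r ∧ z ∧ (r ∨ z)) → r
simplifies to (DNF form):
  True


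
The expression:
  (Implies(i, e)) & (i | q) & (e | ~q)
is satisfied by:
  {i: True, q: True, e: True}
  {i: True, e: True, q: False}
  {q: True, e: True, i: False}


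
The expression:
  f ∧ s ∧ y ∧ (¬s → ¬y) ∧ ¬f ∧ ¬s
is never true.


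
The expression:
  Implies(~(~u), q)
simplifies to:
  q | ~u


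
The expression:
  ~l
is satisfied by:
  {l: False}


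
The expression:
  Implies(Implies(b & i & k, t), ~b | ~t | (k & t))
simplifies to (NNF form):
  k | ~b | ~t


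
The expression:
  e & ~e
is never true.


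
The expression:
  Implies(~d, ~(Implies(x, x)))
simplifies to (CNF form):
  d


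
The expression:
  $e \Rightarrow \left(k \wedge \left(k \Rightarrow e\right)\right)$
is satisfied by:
  {k: True, e: False}
  {e: False, k: False}
  {e: True, k: True}


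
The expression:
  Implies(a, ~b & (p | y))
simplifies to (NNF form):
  ~a | (p & ~b) | (y & ~b)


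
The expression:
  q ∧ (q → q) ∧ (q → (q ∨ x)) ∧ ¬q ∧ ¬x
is never true.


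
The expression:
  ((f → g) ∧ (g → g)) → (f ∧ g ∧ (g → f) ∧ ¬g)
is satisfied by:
  {f: True, g: False}


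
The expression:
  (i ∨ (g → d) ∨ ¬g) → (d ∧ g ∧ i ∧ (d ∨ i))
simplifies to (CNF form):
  g ∧ (d ∨ ¬i) ∧ (i ∨ ¬d)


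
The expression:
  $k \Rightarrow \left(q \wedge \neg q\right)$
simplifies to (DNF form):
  $\neg k$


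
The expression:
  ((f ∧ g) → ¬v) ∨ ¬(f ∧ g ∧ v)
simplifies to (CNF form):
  ¬f ∨ ¬g ∨ ¬v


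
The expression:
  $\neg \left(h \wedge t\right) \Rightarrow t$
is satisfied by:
  {t: True}


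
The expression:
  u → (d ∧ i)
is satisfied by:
  {i: True, d: True, u: False}
  {i: True, d: False, u: False}
  {d: True, i: False, u: False}
  {i: False, d: False, u: False}
  {i: True, u: True, d: True}


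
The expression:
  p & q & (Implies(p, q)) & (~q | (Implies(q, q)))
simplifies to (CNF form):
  p & q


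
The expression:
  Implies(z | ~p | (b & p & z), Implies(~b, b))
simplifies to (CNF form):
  (b | p) & (b | ~z)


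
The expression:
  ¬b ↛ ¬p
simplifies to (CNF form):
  p ∧ ¬b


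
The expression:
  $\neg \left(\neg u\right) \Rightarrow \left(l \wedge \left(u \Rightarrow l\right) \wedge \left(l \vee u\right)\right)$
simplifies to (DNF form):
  $l \vee \neg u$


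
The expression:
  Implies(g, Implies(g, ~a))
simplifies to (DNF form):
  ~a | ~g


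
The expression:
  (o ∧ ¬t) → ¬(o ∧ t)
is always true.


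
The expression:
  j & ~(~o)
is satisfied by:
  {j: True, o: True}


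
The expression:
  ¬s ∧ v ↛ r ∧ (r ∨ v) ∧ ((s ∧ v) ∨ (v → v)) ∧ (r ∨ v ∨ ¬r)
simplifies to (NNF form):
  v ∧ ¬r ∧ ¬s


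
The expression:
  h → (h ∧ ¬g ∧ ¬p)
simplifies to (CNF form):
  (¬g ∨ ¬h) ∧ (¬h ∨ ¬p)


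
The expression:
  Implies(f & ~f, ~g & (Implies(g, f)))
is always true.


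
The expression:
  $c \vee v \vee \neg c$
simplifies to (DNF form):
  $\text{True}$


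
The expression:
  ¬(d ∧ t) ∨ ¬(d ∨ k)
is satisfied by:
  {t: False, d: False}
  {d: True, t: False}
  {t: True, d: False}


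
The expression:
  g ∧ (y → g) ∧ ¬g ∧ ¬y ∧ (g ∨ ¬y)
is never true.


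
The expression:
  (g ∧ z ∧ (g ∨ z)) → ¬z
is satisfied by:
  {g: False, z: False}
  {z: True, g: False}
  {g: True, z: False}


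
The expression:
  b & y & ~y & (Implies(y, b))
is never true.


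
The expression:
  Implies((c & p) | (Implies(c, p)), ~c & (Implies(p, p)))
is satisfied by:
  {p: False, c: False}
  {c: True, p: False}
  {p: True, c: False}


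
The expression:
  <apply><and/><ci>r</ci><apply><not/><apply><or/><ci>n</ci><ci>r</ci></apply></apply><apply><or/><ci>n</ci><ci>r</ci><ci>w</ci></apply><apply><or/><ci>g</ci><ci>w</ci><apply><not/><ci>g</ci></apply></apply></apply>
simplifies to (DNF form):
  <false/>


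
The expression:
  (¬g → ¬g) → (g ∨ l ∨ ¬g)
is always true.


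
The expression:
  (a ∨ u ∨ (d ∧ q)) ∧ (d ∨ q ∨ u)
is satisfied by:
  {a: True, d: True, u: True, q: True}
  {a: True, d: True, u: True, q: False}
  {a: True, u: True, q: True, d: False}
  {a: True, u: True, q: False, d: False}
  {d: True, u: True, q: True, a: False}
  {d: True, u: True, q: False, a: False}
  {u: True, q: True, d: False, a: False}
  {u: True, d: False, q: False, a: False}
  {a: True, d: True, q: True, u: False}
  {a: True, d: True, q: False, u: False}
  {a: True, q: True, u: False, d: False}
  {d: True, q: True, u: False, a: False}


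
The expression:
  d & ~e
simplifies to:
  d & ~e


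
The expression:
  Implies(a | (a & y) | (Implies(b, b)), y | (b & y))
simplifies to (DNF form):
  y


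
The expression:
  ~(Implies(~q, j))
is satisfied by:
  {q: False, j: False}


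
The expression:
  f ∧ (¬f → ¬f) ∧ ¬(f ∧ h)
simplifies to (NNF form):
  f ∧ ¬h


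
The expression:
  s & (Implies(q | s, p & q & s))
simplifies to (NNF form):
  p & q & s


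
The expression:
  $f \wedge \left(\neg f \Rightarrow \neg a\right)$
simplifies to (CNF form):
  $f$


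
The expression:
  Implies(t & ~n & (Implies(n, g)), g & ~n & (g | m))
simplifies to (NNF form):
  g | n | ~t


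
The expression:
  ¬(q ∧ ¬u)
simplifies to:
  u ∨ ¬q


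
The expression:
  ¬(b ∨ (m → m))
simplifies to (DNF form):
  False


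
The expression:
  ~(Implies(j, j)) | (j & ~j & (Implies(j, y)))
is never true.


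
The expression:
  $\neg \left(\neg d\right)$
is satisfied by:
  {d: True}


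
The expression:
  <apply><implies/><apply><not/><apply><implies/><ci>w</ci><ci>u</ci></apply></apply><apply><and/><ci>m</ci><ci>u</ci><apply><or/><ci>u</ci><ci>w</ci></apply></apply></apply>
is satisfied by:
  {u: True, w: False}
  {w: False, u: False}
  {w: True, u: True}


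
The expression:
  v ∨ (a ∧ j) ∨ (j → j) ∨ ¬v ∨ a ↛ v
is always true.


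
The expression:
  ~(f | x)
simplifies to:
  ~f & ~x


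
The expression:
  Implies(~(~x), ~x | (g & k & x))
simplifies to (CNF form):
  (g | ~x) & (k | ~x)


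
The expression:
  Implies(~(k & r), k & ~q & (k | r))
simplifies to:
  k & (r | ~q)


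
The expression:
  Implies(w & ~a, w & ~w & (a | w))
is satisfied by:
  {a: True, w: False}
  {w: False, a: False}
  {w: True, a: True}


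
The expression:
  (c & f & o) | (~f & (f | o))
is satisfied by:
  {c: True, o: True, f: False}
  {o: True, f: False, c: False}
  {f: True, c: True, o: True}


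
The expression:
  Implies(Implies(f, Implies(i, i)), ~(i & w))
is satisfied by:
  {w: False, i: False}
  {i: True, w: False}
  {w: True, i: False}


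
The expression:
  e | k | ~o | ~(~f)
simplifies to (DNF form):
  e | f | k | ~o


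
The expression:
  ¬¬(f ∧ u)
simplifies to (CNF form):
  f ∧ u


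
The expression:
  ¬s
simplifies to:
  ¬s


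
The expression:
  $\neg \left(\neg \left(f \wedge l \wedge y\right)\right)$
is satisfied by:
  {f: True, y: True, l: True}


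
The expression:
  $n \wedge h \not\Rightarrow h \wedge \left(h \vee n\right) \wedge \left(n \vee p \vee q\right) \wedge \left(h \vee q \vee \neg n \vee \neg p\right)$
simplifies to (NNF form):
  $\text{False}$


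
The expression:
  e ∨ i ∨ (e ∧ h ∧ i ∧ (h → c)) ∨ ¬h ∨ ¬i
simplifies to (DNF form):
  True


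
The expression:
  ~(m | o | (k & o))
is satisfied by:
  {o: False, m: False}


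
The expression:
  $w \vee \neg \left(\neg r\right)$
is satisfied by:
  {r: True, w: True}
  {r: True, w: False}
  {w: True, r: False}


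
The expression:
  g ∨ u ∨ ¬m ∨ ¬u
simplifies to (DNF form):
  True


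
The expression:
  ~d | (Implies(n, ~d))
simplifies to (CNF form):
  ~d | ~n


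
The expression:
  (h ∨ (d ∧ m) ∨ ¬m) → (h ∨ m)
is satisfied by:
  {m: True, h: True}
  {m: True, h: False}
  {h: True, m: False}


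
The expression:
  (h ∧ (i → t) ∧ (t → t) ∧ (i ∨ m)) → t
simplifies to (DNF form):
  i ∨ t ∨ ¬h ∨ ¬m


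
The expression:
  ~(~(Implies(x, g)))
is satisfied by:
  {g: True, x: False}
  {x: False, g: False}
  {x: True, g: True}


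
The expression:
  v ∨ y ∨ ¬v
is always true.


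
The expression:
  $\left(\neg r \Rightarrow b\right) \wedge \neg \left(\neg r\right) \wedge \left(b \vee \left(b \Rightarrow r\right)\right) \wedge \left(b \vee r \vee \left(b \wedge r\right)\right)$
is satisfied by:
  {r: True}


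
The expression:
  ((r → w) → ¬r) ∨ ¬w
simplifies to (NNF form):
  ¬r ∨ ¬w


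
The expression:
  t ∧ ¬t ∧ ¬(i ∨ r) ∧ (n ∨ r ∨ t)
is never true.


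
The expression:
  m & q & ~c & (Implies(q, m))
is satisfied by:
  {m: True, q: True, c: False}


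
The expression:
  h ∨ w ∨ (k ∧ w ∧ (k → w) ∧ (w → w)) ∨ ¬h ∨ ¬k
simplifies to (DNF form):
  True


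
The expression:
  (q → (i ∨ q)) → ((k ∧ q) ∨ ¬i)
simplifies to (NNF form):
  (k ∧ q) ∨ ¬i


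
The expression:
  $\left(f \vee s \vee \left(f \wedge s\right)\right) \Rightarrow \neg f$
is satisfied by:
  {f: False}


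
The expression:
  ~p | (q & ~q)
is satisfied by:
  {p: False}


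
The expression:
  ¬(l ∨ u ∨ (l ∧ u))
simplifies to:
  ¬l ∧ ¬u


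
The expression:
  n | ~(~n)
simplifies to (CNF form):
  n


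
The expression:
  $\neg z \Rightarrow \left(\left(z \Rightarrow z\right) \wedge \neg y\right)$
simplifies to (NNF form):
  $z \vee \neg y$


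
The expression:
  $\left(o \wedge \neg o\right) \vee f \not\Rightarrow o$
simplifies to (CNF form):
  $f \wedge \neg o$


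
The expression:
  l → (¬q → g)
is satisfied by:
  {q: True, g: True, l: False}
  {q: True, l: False, g: False}
  {g: True, l: False, q: False}
  {g: False, l: False, q: False}
  {q: True, g: True, l: True}
  {q: True, l: True, g: False}
  {g: True, l: True, q: False}


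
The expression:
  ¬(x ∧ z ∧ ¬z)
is always true.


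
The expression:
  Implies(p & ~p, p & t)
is always true.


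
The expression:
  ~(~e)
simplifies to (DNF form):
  e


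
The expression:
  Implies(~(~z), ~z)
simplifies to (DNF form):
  ~z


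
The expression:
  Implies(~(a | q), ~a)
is always true.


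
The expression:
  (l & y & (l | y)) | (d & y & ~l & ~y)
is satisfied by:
  {y: True, l: True}


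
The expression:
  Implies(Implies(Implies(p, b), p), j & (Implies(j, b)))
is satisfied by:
  {b: True, j: True, p: False}
  {b: True, j: False, p: False}
  {j: True, b: False, p: False}
  {b: False, j: False, p: False}
  {b: True, p: True, j: True}


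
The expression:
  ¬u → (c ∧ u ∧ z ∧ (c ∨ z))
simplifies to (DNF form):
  u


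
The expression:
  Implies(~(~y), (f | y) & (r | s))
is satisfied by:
  {r: True, s: True, y: False}
  {r: True, s: False, y: False}
  {s: True, r: False, y: False}
  {r: False, s: False, y: False}
  {r: True, y: True, s: True}
  {r: True, y: True, s: False}
  {y: True, s: True, r: False}


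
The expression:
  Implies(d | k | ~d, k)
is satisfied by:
  {k: True}


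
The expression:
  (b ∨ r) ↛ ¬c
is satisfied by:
  {c: True, r: True, b: True}
  {c: True, r: True, b: False}
  {c: True, b: True, r: False}


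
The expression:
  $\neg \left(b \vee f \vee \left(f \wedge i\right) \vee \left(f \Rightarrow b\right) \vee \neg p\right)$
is never true.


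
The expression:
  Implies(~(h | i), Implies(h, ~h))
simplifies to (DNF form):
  True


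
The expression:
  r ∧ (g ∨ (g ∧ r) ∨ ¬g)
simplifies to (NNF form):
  r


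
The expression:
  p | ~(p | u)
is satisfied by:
  {p: True, u: False}
  {u: False, p: False}
  {u: True, p: True}


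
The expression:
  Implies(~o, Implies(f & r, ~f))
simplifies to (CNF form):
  o | ~f | ~r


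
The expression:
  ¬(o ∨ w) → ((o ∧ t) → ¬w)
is always true.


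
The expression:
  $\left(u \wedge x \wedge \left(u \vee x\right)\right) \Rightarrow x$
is always true.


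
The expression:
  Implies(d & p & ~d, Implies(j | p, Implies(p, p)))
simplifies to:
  True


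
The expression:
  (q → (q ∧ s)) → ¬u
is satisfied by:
  {q: True, s: False, u: False}
  {s: False, u: False, q: False}
  {q: True, s: True, u: False}
  {s: True, q: False, u: False}
  {u: True, q: True, s: False}


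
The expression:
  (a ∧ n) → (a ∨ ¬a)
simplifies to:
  True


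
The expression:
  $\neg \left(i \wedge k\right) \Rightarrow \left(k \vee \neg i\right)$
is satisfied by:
  {k: True, i: False}
  {i: False, k: False}
  {i: True, k: True}


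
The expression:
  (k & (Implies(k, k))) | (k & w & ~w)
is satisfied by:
  {k: True}


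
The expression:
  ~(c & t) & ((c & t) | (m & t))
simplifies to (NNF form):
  m & t & ~c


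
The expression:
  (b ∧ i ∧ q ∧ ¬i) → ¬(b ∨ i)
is always true.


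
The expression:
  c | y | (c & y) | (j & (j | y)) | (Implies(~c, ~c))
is always true.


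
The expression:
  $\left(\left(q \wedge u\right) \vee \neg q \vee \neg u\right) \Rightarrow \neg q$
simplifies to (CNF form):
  $\neg q$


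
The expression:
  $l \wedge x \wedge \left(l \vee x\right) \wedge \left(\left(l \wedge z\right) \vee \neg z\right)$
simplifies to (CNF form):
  $l \wedge x$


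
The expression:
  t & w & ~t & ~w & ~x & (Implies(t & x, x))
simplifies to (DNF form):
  False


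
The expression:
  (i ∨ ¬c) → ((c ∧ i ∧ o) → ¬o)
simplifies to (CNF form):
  ¬c ∨ ¬i ∨ ¬o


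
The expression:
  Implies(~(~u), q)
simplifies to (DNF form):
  q | ~u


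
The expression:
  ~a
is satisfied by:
  {a: False}


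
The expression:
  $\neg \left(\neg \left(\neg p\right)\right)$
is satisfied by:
  {p: False}


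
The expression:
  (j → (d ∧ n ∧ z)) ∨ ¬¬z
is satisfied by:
  {z: True, j: False}
  {j: False, z: False}
  {j: True, z: True}


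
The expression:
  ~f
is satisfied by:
  {f: False}


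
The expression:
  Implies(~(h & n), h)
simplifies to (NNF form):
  h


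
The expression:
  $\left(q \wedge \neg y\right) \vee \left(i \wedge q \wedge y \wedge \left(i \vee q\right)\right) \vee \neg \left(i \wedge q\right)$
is always true.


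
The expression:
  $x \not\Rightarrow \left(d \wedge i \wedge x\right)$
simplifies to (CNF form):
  $x \wedge \left(\neg d \vee \neg i\right)$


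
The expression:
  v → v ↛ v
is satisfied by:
  {v: False}


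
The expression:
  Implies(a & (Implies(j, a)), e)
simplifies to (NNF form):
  e | ~a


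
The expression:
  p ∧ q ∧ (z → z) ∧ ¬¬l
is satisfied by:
  {p: True, q: True, l: True}


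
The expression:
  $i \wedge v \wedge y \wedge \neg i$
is never true.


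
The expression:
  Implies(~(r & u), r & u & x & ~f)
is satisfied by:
  {r: True, u: True}


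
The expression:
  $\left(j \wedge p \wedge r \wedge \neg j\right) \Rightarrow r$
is always true.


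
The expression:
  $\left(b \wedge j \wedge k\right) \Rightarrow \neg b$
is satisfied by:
  {k: False, b: False, j: False}
  {j: True, k: False, b: False}
  {b: True, k: False, j: False}
  {j: True, b: True, k: False}
  {k: True, j: False, b: False}
  {j: True, k: True, b: False}
  {b: True, k: True, j: False}


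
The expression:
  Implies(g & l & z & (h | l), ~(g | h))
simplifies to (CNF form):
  ~g | ~l | ~z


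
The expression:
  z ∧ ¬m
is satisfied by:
  {z: True, m: False}


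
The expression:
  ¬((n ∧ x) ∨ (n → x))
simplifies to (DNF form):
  n ∧ ¬x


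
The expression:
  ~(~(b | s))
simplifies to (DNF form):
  b | s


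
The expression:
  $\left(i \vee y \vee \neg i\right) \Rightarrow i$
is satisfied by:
  {i: True}


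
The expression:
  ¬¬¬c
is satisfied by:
  {c: False}


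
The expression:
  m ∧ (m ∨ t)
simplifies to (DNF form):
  m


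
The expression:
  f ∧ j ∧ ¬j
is never true.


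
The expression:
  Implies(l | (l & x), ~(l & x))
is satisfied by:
  {l: False, x: False}
  {x: True, l: False}
  {l: True, x: False}


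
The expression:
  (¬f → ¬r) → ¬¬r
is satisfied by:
  {r: True}


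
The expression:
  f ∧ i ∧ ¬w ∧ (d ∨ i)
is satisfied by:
  {i: True, f: True, w: False}


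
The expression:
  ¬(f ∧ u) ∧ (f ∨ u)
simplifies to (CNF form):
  (f ∨ u) ∧ (f ∨ ¬f) ∧ (u ∨ ¬u) ∧ (¬f ∨ ¬u)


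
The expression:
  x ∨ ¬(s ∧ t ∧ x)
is always true.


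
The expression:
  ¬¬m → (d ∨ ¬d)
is always true.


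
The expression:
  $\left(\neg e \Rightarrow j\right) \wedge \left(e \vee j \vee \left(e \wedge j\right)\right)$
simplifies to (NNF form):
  $e \vee j$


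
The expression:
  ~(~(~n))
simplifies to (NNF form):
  ~n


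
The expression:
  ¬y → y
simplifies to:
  y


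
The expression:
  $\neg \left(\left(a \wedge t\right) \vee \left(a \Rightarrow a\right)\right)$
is never true.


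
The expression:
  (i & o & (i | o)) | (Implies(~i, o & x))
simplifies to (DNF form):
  i | (o & x)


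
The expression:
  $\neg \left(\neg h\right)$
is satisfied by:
  {h: True}


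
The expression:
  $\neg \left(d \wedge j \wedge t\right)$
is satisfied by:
  {t: False, d: False, j: False}
  {j: True, t: False, d: False}
  {d: True, t: False, j: False}
  {j: True, d: True, t: False}
  {t: True, j: False, d: False}
  {j: True, t: True, d: False}
  {d: True, t: True, j: False}


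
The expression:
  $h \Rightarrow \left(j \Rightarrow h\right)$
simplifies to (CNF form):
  $\text{True}$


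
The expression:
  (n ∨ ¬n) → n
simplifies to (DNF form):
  n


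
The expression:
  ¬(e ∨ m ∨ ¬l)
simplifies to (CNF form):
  l ∧ ¬e ∧ ¬m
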